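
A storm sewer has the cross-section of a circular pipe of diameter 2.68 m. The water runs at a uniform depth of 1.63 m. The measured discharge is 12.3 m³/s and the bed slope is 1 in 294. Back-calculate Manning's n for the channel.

For a circular section of diameter D = 2.68 m at depth y = 1.63 m, the central angle is θ = 2 arccos(1 − 2y/D) = 3.578 rad. Then A = (D²/8)(θ − sin θ) = 3.592 m² and P = Dθ/2 = 4.794 m.
Hydraulic radius R = A/P = 3.592/4.794 = 0.7491 m.
Rearranging Manning's equation: n = (1/Q) A R^(2/3) S^(1/2) = (1/12.3) × 3.592 × 0.7491^(2/3) × √0.003401 = 0.014.

n = 0.014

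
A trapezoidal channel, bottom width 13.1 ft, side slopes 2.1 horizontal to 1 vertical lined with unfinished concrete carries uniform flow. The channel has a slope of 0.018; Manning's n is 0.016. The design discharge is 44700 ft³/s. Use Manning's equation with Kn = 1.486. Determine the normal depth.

Manning's equation rearranged: A R^(2/3) = nQ / (1.486·√S) = 0.016 × 44700 / (1.486 × √0.018) = 3587.
Trying y = 18.8 ft: A R^(2/3) = 4536 — over.
Trying y = 17 ft: A R^(2/3) = 3589 — close enough.

y_n = 17 ft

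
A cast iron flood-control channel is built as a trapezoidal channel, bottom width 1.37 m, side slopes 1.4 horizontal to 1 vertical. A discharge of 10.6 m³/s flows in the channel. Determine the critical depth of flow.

At critical depth, Q² T / (g A³) = 1, i.e. A³/T = Q²/g = 10.6²/9.81 = 11.45.
At y = 1.02 m: A³/T = 5.501 — low.
At y = 1.49 m: A³/T = 24.64 — high.
At y = 1.23 m: A³/T = 11.43 — close enough.

y_c = 1.23 m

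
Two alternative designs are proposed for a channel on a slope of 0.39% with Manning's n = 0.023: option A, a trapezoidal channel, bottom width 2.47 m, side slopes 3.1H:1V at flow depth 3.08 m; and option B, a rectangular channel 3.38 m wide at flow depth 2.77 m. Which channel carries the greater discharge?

Channel A: With bottom width b = 2.47 m and side slope z = 3.1: A = (b + zy)y = (2.47 + 3.1×3.08)×3.08 = 37.02 m²; P = b + 2y√(1+z²) = 2.47 + 2×3.08×3.257 = 22.53 m. Hydraulic radius R = A/P = 37.02/22.53 = 1.643 m. Q_A = (1/0.023)·37.02·1.643^(2/3)·√0.0039 = 139.9 m³/s.
Channel B: Flow area A = b·y = 3.38 × 2.77 = 9.363 m². Wetted perimeter P = b + 2y = 3.38 + 2×2.77 = 8.92 m. Hydraulic radius R = A/P = 9.363/8.92 = 1.05 m. Q_B = (1/0.023)·9.363·1.05^(2/3)·√0.0039 = 26.26 m³/s.
Q_A = 139.9 m³/s vs Q_B = 26.26 m³/s, so channel A carries more.

channel A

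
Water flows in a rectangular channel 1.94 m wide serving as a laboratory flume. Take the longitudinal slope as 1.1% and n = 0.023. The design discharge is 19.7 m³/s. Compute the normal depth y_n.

y_n = 2.78 m

Manning's equation rearranged: A R^(2/3) = nQ / (1·√S) = 0.023 × 19.7 / (√0.011) = 4.32.
At y = 2.12 m: A R^(2/3) = 3.135 — short.
At y = 3.45 m: A R^(2/3) = 5.56 — over.
At y = 2.78 m: A R^(2/3) = 4.329 — close enough.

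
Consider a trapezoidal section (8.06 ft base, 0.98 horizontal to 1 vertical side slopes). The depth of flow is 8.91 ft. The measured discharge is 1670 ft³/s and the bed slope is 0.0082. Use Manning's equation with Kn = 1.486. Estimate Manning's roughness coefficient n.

With bottom width b = 8.06 ft and side slope z = 0.98: A = (b + zy)y = (8.06 + 0.98×8.91)×8.91 = 149.6 ft²; P = b + 2y√(1+z²) = 8.06 + 2×8.91×1.4 = 33.01 ft.
Hydraulic radius R = A/P = 149.6/33.01 = 4.532 ft.
Rearranging Manning's equation: n = (1.486/Q) A R^(2/3) S^(1/2) = (1.486/1670) × 149.6 × 4.532^(2/3) × √0.0082 = 0.033.

n = 0.033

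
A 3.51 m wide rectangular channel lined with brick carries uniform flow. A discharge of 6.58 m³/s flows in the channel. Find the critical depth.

y_c = 0.71 m

For a rectangular channel, critical depth y_c = (q²/g)^(1/3) where q = Q/b = 6.58/3.51 = 1.875 m²/s.
So y_c = (1.875²/9.81)^(1/3) = 0.71 m.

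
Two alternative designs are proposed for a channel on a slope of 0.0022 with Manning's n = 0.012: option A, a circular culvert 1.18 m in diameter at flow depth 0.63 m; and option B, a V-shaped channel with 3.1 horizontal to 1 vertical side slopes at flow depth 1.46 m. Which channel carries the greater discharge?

Channel A: For a circular section of diameter D = 1.18 m at depth y = 0.63 m, the central angle is θ = 2 arccos(1 − 2y/D) = 3.277 rad. Then A = (D²/8)(θ − sin θ) = 0.594 m² and P = Dθ/2 = 1.934 m. Hydraulic radius R = A/P = 0.594/1.934 = 0.3072 m. Q_A = (1/0.012)·0.594·0.3072^(2/3)·√0.0022 = 1.057 m³/s.
Channel B: For a triangular section with side slope z = 3.1: A = zy² = 3.1×1.46² = 6.608 m²; P = 2y√(1+z²) = 2×1.46×3.257 = 9.511 m. Hydraulic radius R = A/P = 6.608/9.511 = 0.6947 m. Q_B = (1/0.012)·6.608·0.6947^(2/3)·√0.0022 = 20.26 m³/s.
Q_A = 1.057 m³/s vs Q_B = 20.26 m³/s, so channel B carries more.

channel B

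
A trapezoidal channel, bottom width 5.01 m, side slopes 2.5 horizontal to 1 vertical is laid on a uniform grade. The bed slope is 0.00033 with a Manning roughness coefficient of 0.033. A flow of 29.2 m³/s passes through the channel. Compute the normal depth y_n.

Manning's equation rearranged: A R^(2/3) = nQ / (1·√S) = 0.033 × 29.2 / (√0.00033) = 53.04.
Try y = 3.29 m: A R^(2/3) = 67.17 — high.
Try y = 2.95 m: A R^(2/3) = 53.03 — close enough.

y_n = 2.95 m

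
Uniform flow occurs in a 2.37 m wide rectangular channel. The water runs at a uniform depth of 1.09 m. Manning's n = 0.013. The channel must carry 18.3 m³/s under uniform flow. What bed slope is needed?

Flow area A = b·y = 2.37 × 1.09 = 2.583 m². Wetted perimeter P = b + 2y = 2.37 + 2×1.09 = 4.55 m.
Hydraulic radius R = A/P = 2.583/4.55 = 0.5678 m.
From Manning's equation, S = [nQ / (1 A R^(2/3))]² = [0.013 × 18.3 / (1 × 2.583 × 0.5678^(2/3))]² = 0.018.

S = 0.018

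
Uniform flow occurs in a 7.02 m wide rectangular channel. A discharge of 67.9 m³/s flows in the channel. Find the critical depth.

y_c = 2.12 m

For a rectangular channel, critical depth y_c = (q²/g)^(1/3) where q = Q/b = 67.9/7.02 = 9.672 m²/s.
So y_c = (9.672²/9.81)^(1/3) = 2.12 m.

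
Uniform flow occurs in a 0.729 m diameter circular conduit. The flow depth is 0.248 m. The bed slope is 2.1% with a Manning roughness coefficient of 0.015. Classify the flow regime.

supercritical

For a circular section of diameter D = 0.729 m at depth y = 0.248 m, the central angle is θ = 2 arccos(1 − 2y/D) = 2.491 rad. Then A = (D²/8)(θ − sin θ) = 0.1252 m² and P = Dθ/2 = 0.9079 m.
Hydraulic radius R = A/P = 0.1252/0.9079 = 0.1379 m.
V = (1/n) R^(2/3) √S = (1/0.015) × 0.1379^(2/3) × √0.021 = 2.579 m/s. Hydraulic depth D_h = A/T = 0.1252/0.6908 = 0.1813 m.
Froude number Fr = V/√(g·D_h) = 2.579/√(9.81×0.1813) = 1.93, which is greater than 1, so the flow is supercritical.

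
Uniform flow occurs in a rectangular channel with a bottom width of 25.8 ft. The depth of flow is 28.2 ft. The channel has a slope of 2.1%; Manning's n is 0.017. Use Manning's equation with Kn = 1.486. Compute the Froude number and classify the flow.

supercritical

Flow area A = b·y = 25.8 × 28.2 = 727.6 ft². Wetted perimeter P = b + 2y = 25.8 + 2×28.2 = 82.2 ft.
Hydraulic radius R = A/P = 727.6/82.2 = 8.851 ft.
V = (1.486/n) R^(2/3) √S = (1.486/0.017) × 8.851^(2/3) × √0.021 = 54.2 ft/s. Hydraulic depth D_h = A/T = 727.6/25.8 = 28.2 ft.
Froude number Fr = V/√(g·D_h) = 54.2/√(32.2×28.2) = 1.8, which is greater than 1, so the flow is supercritical.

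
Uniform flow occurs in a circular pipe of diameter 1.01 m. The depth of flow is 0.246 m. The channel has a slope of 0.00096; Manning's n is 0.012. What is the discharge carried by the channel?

For a circular section of diameter D = 1.01 m at depth y = 0.246 m, the central angle is θ = 2 arccos(1 − 2y/D) = 2.065 rad. Then A = (D²/8)(θ − sin θ) = 0.151 m² and P = Dθ/2 = 1.043 m.
Hydraulic radius R = A/P = 0.151/1.043 = 0.1448 m.
Manning's equation: Q = (1/n) A R^(2/3) S^(1/2) = (1/0.012) × 0.151 × 0.1448^(2/3) × 0.00096^(1/2) = 0.107 m³/s.

Q = 0.107 m³/s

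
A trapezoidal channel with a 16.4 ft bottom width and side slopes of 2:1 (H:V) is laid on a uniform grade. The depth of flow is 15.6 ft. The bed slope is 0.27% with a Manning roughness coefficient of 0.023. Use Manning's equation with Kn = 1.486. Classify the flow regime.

subcritical

With bottom width b = 16.4 ft and side slope z = 2: A = (b + zy)y = (16.4 + 2×15.6)×15.6 = 742.6 ft²; P = b + 2y√(1+z²) = 16.4 + 2×15.6×2.236 = 86.17 ft.
Hydraulic radius R = A/P = 742.6/86.17 = 8.618 ft.
V = (1.486/n) R^(2/3) √S = (1.486/0.023) × 8.618^(2/3) × √0.0027 = 14.11 ft/s. Hydraulic depth D_h = A/T = 742.6/78.8 = 9.423 ft.
Froude number Fr = V/√(g·D_h) = 14.11/√(32.2×9.423) = 0.81, which is less than 1, so the flow is subcritical.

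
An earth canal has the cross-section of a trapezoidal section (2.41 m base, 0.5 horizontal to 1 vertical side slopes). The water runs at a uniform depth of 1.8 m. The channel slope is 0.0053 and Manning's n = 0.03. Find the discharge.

With bottom width b = 2.41 m and side slope z = 0.5: A = (b + zy)y = (2.41 + 0.5×1.8)×1.8 = 5.958 m²; P = b + 2y√(1+z²) = 2.41 + 2×1.8×1.118 = 6.435 m.
Hydraulic radius R = A/P = 5.958/6.435 = 0.9259 m.
Manning's equation: Q = (1/n) A R^(2/3) S^(1/2) = (1/0.03) × 5.958 × 0.9259^(2/3) × 0.0053^(1/2) = 13.7 m³/s.

Q = 13.7 m³/s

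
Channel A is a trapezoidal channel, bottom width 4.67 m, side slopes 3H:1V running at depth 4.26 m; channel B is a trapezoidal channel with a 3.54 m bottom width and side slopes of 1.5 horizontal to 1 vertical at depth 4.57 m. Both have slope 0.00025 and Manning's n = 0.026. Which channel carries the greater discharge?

Channel A: With bottom width b = 4.67 m and side slope z = 3: A = (b + zy)y = (4.67 + 3×4.26)×4.26 = 74.34 m²; P = b + 2y√(1+z²) = 4.67 + 2×4.26×3.162 = 31.61 m. Hydraulic radius R = A/P = 74.34/31.61 = 2.351 m. Q_A = (1/0.026)·74.34·2.351^(2/3)·√0.00025 = 79.94 m³/s.
Channel B: With bottom width b = 3.54 m and side slope z = 1.5: A = (b + zy)y = (3.54 + 1.5×4.57)×4.57 = 47.51 m²; P = b + 2y√(1+z²) = 3.54 + 2×4.57×1.803 = 20.02 m. Hydraulic radius R = A/P = 47.51/20.02 = 2.373 m. Q_B = (1/0.026)·47.51·2.373^(2/3)·√0.00025 = 51.4 m³/s.
Q_A = 79.94 m³/s vs Q_B = 51.4 m³/s, so channel A carries more.

channel A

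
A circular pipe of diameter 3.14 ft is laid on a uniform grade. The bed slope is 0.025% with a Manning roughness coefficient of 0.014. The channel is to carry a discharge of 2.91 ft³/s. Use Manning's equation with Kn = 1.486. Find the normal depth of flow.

Manning's equation rearranged: A R^(2/3) = nQ / (1.486·√S) = 0.014 × 2.91 / (1.486 × √0.00025) = 1.734.
Trying y = 0.971 ft: A R^(2/3) = 1.368 — too small.
Trying y = 1.26 ft: A R^(2/3) = 2.234 — too large.
Trying y = 1.1 ft: A R^(2/3) = 1.736 — ≈ 1.734.

y_n = 1.1 ft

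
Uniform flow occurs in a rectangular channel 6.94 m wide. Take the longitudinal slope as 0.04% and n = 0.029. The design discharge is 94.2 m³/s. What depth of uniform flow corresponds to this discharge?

Manning's equation rearranged: A R^(2/3) = nQ / (1·√S) = 0.029 × 94.2 / (√0.0004) = 136.6.
Trying y = 11.9 m: A R^(2/3) = 159.6 — over.
Trying y = 8.31 m: A R^(2/3) = 104.7 — short.
Trying y = 10.4 m: A R^(2/3) = 136.5 — close enough.

y_n = 10.4 m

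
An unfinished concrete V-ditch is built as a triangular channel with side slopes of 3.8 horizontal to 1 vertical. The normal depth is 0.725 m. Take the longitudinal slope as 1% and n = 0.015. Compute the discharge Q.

Q = 6.62 m³/s

For a triangular section with side slope z = 3.8: A = zy² = 3.8×0.725² = 1.997 m²; P = 2y√(1+z²) = 2×0.725×3.929 = 5.698 m.
Hydraulic radius R = A/P = 1.997/5.698 = 0.3506 m.
Manning's equation: Q = (1/n) A R^(2/3) S^(1/2) = (1/0.015) × 1.997 × 0.3506^(2/3) × 0.01^(1/2) = 6.62 m³/s.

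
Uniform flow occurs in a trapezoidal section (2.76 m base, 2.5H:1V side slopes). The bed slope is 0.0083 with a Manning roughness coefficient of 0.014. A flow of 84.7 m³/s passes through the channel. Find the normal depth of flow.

y_n = 1.77 m

Manning's equation rearranged: A R^(2/3) = nQ / (1·√S) = 0.014 × 84.7 / (√0.0083) = 13.02.
Try y = 1.45 m: A R^(2/3) = 8.476 — low.
Try y = 1.92 m: A R^(2/3) = 15.54 — high.
Try y = 1.77 m: A R^(2/3) = 13.01 — close enough.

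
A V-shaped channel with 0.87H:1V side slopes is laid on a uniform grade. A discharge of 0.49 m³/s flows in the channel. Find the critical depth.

y_c = 0.578 m

At critical depth, Q² T / (g A³) = 1, i.e. A³/T = Q²/g = 0.49²/9.81 = 0.02448.
Try y = 0.484 m: A³/T = 0.01005 — too small.
Try y = 0.729 m: A³/T = 0.07792 — too large.
Try y = 0.578 m: A³/T = 0.02441 — close enough.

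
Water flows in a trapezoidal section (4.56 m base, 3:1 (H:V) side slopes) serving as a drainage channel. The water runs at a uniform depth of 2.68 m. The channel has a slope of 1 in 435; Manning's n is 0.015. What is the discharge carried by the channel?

Q = 146 m³/s

With bottom width b = 4.56 m and side slope z = 3: A = (b + zy)y = (4.56 + 3×2.68)×2.68 = 33.77 m²; P = b + 2y√(1+z²) = 4.56 + 2×2.68×3.162 = 21.51 m.
Hydraulic radius R = A/P = 33.77/21.51 = 1.57 m.
Manning's equation: Q = (1/n) A R^(2/3) S^(1/2) = (1/0.015) × 33.77 × 1.57^(2/3) × 0.002299^(1/2) = 146 m³/s.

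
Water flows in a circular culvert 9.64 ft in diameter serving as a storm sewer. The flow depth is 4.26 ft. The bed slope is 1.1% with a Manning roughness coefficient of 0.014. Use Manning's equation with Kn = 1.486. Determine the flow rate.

Q = 589 ft³/s

For a circular section of diameter D = 9.64 ft at depth y = 4.26 ft, the central angle is θ = 2 arccos(1 − 2y/D) = 2.909 rad. Then A = (D²/8)(θ − sin θ) = 31.11 ft² and P = Dθ/2 = 14.02 ft.
Hydraulic radius R = A/P = 31.11/14.02 = 2.219 ft.
Manning's equation: Q = (1.486/n) A R^(2/3) S^(1/2) = (1.486/0.014) × 31.11 × 2.219^(2/3) × 0.011^(1/2) = 589 ft³/s.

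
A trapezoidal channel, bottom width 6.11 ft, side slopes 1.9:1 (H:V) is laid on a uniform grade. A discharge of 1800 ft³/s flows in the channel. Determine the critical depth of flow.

y_c = 7.46 ft

At critical depth, Q² T / (g A³) = 1, i.e. A³/T = Q²/g = 1800²/32.2 = 100600.
Try y = 8.84 ft: A³/T = 209100 — too large.
Try y = 5.08 ft: A³/T = 20200 — too small.
Try y = 7.46 ft: A³/T = 100600 — close enough.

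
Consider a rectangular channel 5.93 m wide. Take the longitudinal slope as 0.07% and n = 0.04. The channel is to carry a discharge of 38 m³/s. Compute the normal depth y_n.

y_n = 6.11 m

Manning's equation rearranged: A R^(2/3) = nQ / (1·√S) = 0.04 × 38 / (√0.0007) = 57.45.
Trying y = 4.58 m: A R^(2/3) = 40.19 — low.
Trying y = 7.37 m: A R^(2/3) = 72 — high.
Trying y = 6.11 m: A R^(2/3) = 57.44 — ≈ 57.45.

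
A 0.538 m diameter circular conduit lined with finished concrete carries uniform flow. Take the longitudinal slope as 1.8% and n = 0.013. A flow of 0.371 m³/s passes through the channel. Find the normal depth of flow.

y_n = 0.301 m

Manning's equation rearranged: A R^(2/3) = nQ / (1·√S) = 0.013 × 0.371 / (√0.018) = 0.03595.
Try y = 0.265 m: A R^(2/3) = 0.02909 — short.
Try y = 0.384 m: A R^(2/3) = 0.05123 — over.
Try y = 0.301 m: A R^(2/3) = 0.03593 — ≈ 0.03595.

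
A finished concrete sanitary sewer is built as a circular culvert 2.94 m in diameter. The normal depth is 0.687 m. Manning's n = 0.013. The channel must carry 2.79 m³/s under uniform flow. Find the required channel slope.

S = 0.003

For a circular section of diameter D = 2.94 m at depth y = 0.687 m, the central angle is θ = 2 arccos(1 − 2y/D) = 2.018 rad. Then A = (D²/8)(θ − sin θ) = 1.206 m² and P = Dθ/2 = 2.967 m.
Hydraulic radius R = A/P = 1.206/2.967 = 0.4066 m.
From Manning's equation, S = [nQ / (1 A R^(2/3))]² = [0.013 × 2.79 / (1 × 1.206 × 0.4066^(2/3))]² = 0.003.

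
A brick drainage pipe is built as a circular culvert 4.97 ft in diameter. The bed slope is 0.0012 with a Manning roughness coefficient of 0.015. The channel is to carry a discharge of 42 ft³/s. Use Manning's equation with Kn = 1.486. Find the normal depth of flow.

Manning's equation rearranged: A R^(2/3) = nQ / (1.486·√S) = 0.015 × 42 / (1.486 × √0.0012) = 12.24.
At y = 2.3 ft: A R^(2/3) = 9.811 — low.
At y = 2.91 ft: A R^(2/3) = 14.51 — high.
At y = 2.62 ft: A R^(2/3) = 12.25 — matches.

y_n = 2.62 ft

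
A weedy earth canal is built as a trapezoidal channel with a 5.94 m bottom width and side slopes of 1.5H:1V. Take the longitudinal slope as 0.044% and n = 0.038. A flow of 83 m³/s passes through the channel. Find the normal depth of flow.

Manning's equation rearranged: A R^(2/3) = nQ / (1·√S) = 0.038 × 83 / (√0.00044) = 150.4.
At y = 6.02 m: A R^(2/3) = 198.1 — high.
At y = 4.3 m: A R^(2/3) = 97.73 — low.
At y = 5.29 m: A R^(2/3) = 150.4 — matches.

y_n = 5.29 m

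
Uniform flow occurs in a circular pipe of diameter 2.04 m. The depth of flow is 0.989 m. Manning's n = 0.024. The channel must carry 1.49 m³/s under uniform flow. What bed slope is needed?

S = 0.00131

For a circular section of diameter D = 2.04 m at depth y = 0.989 m, the central angle is θ = 2 arccos(1 − 2y/D) = 3.081 rad. Then A = (D²/8)(θ − sin θ) = 1.571 m² and P = Dθ/2 = 3.142 m.
Hydraulic radius R = A/P = 1.571/3.142 = 0.4999 m.
From Manning's equation, S = [nQ / (1 A R^(2/3))]² = [0.024 × 1.49 / (1 × 1.571 × 0.4999^(2/3))]² = 0.00131.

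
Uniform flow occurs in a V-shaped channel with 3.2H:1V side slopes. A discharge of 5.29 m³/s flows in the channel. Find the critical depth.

y_c = 0.89 m

At critical depth, Q² T / (g A³) = 1, i.e. A³/T = Q²/g = 5.29²/9.81 = 2.853.
Trying y = 0.977 m: A³/T = 4.558 — high.
Trying y = 0.89 m: A³/T = 2.859 — close enough.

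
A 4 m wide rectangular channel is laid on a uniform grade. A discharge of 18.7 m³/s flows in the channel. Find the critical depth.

For a rectangular channel, critical depth y_c = (q²/g)^(1/3) where q = Q/b = 18.7/4 = 4.675 m²/s.
So y_c = (4.675²/9.81)^(1/3) = 1.31 m.

y_c = 1.31 m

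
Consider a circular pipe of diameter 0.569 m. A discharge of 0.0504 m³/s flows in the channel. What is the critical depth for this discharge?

At critical depth, Q² T / (g A³) = 1, i.e. A³/T = Q²/g = 0.0504²/9.81 = 0.0002589.
Trying y = 0.163 m: A³/T = 0.0004234 — too large.
Trying y = 0.144 m: A³/T = 0.0002615 — matches.

y_c = 0.144 m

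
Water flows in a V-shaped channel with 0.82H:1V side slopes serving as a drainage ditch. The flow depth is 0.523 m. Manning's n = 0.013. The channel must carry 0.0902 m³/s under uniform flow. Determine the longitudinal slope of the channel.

S = 0.0003

For a triangular section with side slope z = 0.82: A = zy² = 0.82×0.523² = 0.2243 m²; P = 2y√(1+z²) = 2×0.523×1.293 = 1.353 m.
Hydraulic radius R = A/P = 0.2243/1.353 = 0.1658 m.
From Manning's equation, S = [nQ / (1 A R^(2/3))]² = [0.013 × 0.0902 / (1 × 0.2243 × 0.1658^(2/3))]² = 0.0003.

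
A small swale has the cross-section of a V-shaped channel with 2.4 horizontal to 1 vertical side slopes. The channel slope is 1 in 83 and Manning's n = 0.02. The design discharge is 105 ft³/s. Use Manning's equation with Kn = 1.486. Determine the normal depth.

y_n = 2.28 ft

Manning's equation rearranged: A R^(2/3) = nQ / (1.486·√S) = 0.02 × 105 / (1.486 × √0.01205) = 12.87.
At y = 2.89 ft: A R^(2/3) = 24.29 — too large.
At y = 1.93 ft: A R^(2/3) = 8.276 — too small.
At y = 2.28 ft: A R^(2/3) = 12.91 — close enough.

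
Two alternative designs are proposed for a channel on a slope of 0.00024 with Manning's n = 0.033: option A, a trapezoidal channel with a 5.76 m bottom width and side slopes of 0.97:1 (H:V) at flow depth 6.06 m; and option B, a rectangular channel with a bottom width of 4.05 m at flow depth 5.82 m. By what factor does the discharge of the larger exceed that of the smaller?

4.86

Channel A: With bottom width b = 5.76 m and side slope z = 0.97: A = (b + zy)y = (5.76 + 0.97×6.06)×6.06 = 70.53 m²; P = b + 2y√(1+z²) = 5.76 + 2×6.06×1.393 = 22.65 m. Hydraulic radius R = A/P = 70.53/22.65 = 3.114 m. Q_A = (1/0.033)·70.53·3.114^(2/3)·√0.00024 = 70.61 m³/s.
Channel B: Flow area A = b·y = 4.05 × 5.82 = 23.57 m². Wetted perimeter P = b + 2y = 4.05 + 2×5.82 = 15.69 m. Hydraulic radius R = A/P = 23.57/15.69 = 1.502 m. Q_B = (1/0.033)·23.57·1.502^(2/3)·√0.00024 = 14.51 m³/s.
The larger discharge is 70.61 m³/s and the smaller is 14.51 m³/s; the ratio is 4.86.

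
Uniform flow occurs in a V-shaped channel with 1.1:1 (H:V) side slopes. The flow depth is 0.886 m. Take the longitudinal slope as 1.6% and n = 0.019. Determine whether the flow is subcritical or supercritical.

For a triangular section with side slope z = 1.1: A = zy² = 1.1×0.886² = 0.8635 m²; P = 2y√(1+z²) = 2×0.886×1.487 = 2.634 m.
Hydraulic radius R = A/P = 0.8635/2.634 = 0.3278 m.
V = (1/n) R^(2/3) √S = (1/0.019) × 0.3278^(2/3) × √0.016 = 3.165 m/s. Hydraulic depth D_h = A/T = 0.8635/1.949 = 0.443 m.
Froude number Fr = V/√(g·D_h) = 3.165/√(9.81×0.443) = 1.52, which is greater than 1, so the flow is supercritical.

supercritical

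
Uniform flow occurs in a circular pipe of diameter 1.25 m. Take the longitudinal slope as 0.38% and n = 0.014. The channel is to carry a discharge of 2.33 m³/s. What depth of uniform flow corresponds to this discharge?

Manning's equation rearranged: A R^(2/3) = nQ / (1·√S) = 0.014 × 2.33 / (√0.0038) = 0.5292.
Try y = 0.799 m: A R^(2/3) = 0.4173 — too small.
Try y = 1.08 m: A R^(2/3) = 0.5891 — too large.
Try y = 0.96 m: A R^(2/3) = 0.5294 — close enough.

y_n = 0.96 m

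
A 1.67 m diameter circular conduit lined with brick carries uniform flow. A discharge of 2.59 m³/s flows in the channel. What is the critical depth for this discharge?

At critical depth, Q² T / (g A³) = 1, i.e. A³/T = Q²/g = 2.59²/9.81 = 0.6838.
Try y = 0.718 m: A³/T = 0.4415 — short.
Try y = 0.912 m: A³/T = 1.102 — over.
Try y = 0.805 m: A³/T = 0.684 — matches.

y_c = 0.805 m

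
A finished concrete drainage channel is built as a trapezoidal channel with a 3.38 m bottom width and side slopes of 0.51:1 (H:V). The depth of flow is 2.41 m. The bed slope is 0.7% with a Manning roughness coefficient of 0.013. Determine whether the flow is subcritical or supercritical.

supercritical

With bottom width b = 3.38 m and side slope z = 0.51: A = (b + zy)y = (3.38 + 0.51×2.41)×2.41 = 11.11 m²; P = b + 2y√(1+z²) = 3.38 + 2×2.41×1.123 = 8.791 m.
Hydraulic radius R = A/P = 11.11/8.791 = 1.264 m.
V = (1/n) R^(2/3) √S = (1/0.013) × 1.264^(2/3) × √0.007 = 7.522 m/s. Hydraulic depth D_h = A/T = 11.11/5.838 = 1.903 m.
Froude number Fr = V/√(g·D_h) = 7.522/√(9.81×1.903) = 1.74, which is greater than 1, so the flow is supercritical.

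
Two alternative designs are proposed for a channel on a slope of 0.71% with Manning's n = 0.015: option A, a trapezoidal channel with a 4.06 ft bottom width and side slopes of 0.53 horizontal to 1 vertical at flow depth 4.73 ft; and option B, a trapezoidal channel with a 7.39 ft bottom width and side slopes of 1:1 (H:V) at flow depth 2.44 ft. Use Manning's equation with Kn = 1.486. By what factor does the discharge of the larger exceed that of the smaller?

Channel A: With bottom width b = 4.06 ft and side slope z = 0.53: A = (b + zy)y = (4.06 + 0.53×4.73)×4.73 = 31.06 ft²; P = b + 2y√(1+z²) = 4.06 + 2×4.73×1.132 = 14.77 ft. Hydraulic radius R = A/P = 31.06/14.77 = 2.104 ft. Q_A = (1.486/0.015)·31.06·2.104^(2/3)·√0.0071 = 425.7 ft³/s.
Channel B: With bottom width b = 7.39 ft and side slope z = 1: A = (b + zy)y = (7.39 + 1×2.44)×2.44 = 23.99 ft²; P = b + 2y√(1+z²) = 7.39 + 2×2.44×1.414 = 14.29 ft. Hydraulic radius R = A/P = 23.99/14.29 = 1.678 ft. Q_B = (1.486/0.015)·23.99·1.678^(2/3)·√0.0071 = 282.8 ft³/s.
The larger discharge is 425.7 ft³/s and the smaller is 282.8 ft³/s; the ratio is 1.51.

1.51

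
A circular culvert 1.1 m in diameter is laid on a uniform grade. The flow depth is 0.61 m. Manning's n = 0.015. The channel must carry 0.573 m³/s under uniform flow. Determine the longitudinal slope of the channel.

S = 0.0013

For a circular section of diameter D = 1.1 m at depth y = 0.61 m, the central angle is θ = 2 arccos(1 − 2y/D) = 3.36 rad. Then A = (D²/8)(θ − sin θ) = 0.541 m² and P = Dθ/2 = 1.848 m.
Hydraulic radius R = A/P = 0.541/1.848 = 0.2927 m.
From Manning's equation, S = [nQ / (1 A R^(2/3))]² = [0.015 × 0.573 / (1 × 0.541 × 0.2927^(2/3))]² = 0.0013.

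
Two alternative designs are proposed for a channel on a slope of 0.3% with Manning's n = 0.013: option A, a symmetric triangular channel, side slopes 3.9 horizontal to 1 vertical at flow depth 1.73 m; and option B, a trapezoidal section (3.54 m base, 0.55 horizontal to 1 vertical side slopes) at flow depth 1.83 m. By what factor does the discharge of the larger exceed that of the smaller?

Channel A: For a triangular section with side slope z = 3.9: A = zy² = 3.9×1.73² = 11.67 m²; P = 2y√(1+z²) = 2×1.73×4.026 = 13.93 m. Hydraulic radius R = A/P = 11.67/13.93 = 0.8379 m. Q_A = (1/0.013)·11.67·0.8379^(2/3)·√0.003 = 43.71 m³/s.
Channel B: With bottom width b = 3.54 m and side slope z = 0.55: A = (b + zy)y = (3.54 + 0.55×1.83)×1.83 = 8.32 m²; P = b + 2y√(1+z²) = 3.54 + 2×1.83×1.141 = 7.717 m. Hydraulic radius R = A/P = 8.32/7.717 = 1.078 m. Q_B = (1/0.013)·8.32·1.078^(2/3)·√0.003 = 36.86 m³/s.
The larger discharge is 43.71 m³/s and the smaller is 36.86 m³/s; the ratio is 1.19.

1.19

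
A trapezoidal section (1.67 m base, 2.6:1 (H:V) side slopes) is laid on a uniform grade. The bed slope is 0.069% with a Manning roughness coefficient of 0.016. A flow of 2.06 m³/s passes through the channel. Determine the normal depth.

y_n = 0.661 m

Manning's equation rearranged: A R^(2/3) = nQ / (1·√S) = 0.016 × 2.06 / (√0.00069) = 1.255.
Trying y = 0.543 m: A R^(2/3) = 0.8412 — low.
Trying y = 0.742 m: A R^(2/3) = 1.592 — high.
Trying y = 0.661 m: A R^(2/3) = 1.253 — close enough.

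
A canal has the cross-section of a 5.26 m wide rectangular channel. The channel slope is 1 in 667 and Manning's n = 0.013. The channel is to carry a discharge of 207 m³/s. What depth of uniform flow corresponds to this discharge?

Manning's equation rearranged: A R^(2/3) = nQ / (1·√S) = 0.013 × 207 / (√0.001499) = 69.5.
Try y = 10.1 m: A R^(2/3) = 86.75 — high.
Try y = 8.33 m: A R^(2/3) = 69.53 — matches.

y_n = 8.33 m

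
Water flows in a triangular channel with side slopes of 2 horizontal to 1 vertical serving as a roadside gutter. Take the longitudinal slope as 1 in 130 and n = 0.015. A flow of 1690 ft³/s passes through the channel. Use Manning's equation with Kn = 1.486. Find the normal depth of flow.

Manning's equation rearranged: A R^(2/3) = nQ / (1.486·√S) = 0.015 × 1690 / (1.486 × √0.007692) = 194.5.
Try y = 8.18 ft: A R^(2/3) = 317.7 — high.
Try y = 5 ft: A R^(2/3) = 85.5 — low.
Try y = 6.81 ft: A R^(2/3) = 194.9 — ≈ 194.5.

y_n = 6.81 ft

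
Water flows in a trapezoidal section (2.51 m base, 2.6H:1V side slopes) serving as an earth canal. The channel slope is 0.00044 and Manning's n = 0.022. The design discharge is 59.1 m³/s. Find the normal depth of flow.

Manning's equation rearranged: A R^(2/3) = nQ / (1·√S) = 0.022 × 59.1 / (√0.00044) = 61.98.
Trying y = 2.56 m: A R^(2/3) = 29.35 — low.
Trying y = 3.98 m: A R^(2/3) = 83.21 — high.
Trying y = 3.52 m: A R^(2/3) = 61.99 — ≈ 61.98.

y_n = 3.52 m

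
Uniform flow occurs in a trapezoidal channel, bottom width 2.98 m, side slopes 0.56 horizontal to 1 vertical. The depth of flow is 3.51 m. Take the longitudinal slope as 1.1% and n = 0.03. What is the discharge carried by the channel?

Q = 82.1 m³/s

With bottom width b = 2.98 m and side slope z = 0.56: A = (b + zy)y = (2.98 + 0.56×3.51)×3.51 = 17.36 m²; P = b + 2y√(1+z²) = 2.98 + 2×3.51×1.146 = 11.03 m.
Hydraulic radius R = A/P = 17.36/11.03 = 1.574 m.
Manning's equation: Q = (1/n) A R^(2/3) S^(1/2) = (1/0.03) × 17.36 × 1.574^(2/3) × 0.011^(1/2) = 82.1 m³/s.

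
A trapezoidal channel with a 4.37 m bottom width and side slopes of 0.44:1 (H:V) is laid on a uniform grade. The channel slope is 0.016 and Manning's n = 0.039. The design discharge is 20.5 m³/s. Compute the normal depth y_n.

Manning's equation rearranged: A R^(2/3) = nQ / (1·√S) = 0.039 × 20.5 / (√0.016) = 6.321.
At y = 0.927 m: A R^(2/3) = 3.467 — too small.
At y = 1.35 m: A R^(2/3) = 6.318 — matches.

y_n = 1.35 m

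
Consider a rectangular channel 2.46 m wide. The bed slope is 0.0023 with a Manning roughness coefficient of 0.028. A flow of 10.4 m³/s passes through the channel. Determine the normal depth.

Manning's equation rearranged: A R^(2/3) = nQ / (1·√S) = 0.028 × 10.4 / (√0.0023) = 6.072.
At y = 3.45 m: A R^(2/3) = 7.951 — high.
At y = 1.9 m: A R^(2/3) = 3.847 — low.
At y = 2.75 m: A R^(2/3) = 6.07 — ≈ 6.072.

y_n = 2.75 m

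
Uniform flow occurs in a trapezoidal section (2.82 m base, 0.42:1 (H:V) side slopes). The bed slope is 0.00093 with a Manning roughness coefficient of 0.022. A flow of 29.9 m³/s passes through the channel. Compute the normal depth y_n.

y_n = 3.74 m

Manning's equation rearranged: A R^(2/3) = nQ / (1·√S) = 0.022 × 29.9 / (√0.00093) = 21.57.
Try y = 3.33 m: A R^(2/3) = 17.57 — short.
Try y = 3.74 m: A R^(2/3) = 21.54 — ≈ 21.57.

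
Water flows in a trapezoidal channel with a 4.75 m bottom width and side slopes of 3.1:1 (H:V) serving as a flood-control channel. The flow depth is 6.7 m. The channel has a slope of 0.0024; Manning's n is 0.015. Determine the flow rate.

With bottom width b = 4.75 m and side slope z = 3.1: A = (b + zy)y = (4.75 + 3.1×6.7)×6.7 = 171 m²; P = b + 2y√(1+z²) = 4.75 + 2×6.7×3.257 = 48.4 m.
Hydraulic radius R = A/P = 171/48.4 = 3.533 m.
Manning's equation: Q = (1/n) A R^(2/3) S^(1/2) = (1/0.015) × 171 × 3.533^(2/3) × 0.0024^(1/2) = 1300 m³/s.

Q = 1300 m³/s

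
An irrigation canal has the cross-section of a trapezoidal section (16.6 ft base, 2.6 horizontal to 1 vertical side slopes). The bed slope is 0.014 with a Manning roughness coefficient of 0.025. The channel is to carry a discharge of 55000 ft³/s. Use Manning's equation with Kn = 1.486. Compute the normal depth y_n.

Manning's equation rearranged: A R^(2/3) = nQ / (1.486·√S) = 0.025 × 55000 / (1.486 × √0.014) = 7820.
At y = 14.7 ft: A R^(2/3) = 3272 — low.
At y = 25.4 ft: A R^(2/3) = 11770 — high.
At y = 21.4 ft: A R^(2/3) = 7822 — ≈ 7820.

y_n = 21.4 ft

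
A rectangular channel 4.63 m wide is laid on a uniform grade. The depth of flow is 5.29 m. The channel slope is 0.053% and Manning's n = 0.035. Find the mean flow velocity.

Flow area A = b·y = 4.63 × 5.29 = 24.49 m². Wetted perimeter P = b + 2y = 4.63 + 2×5.29 = 15.21 m.
Hydraulic radius R = A/P = 24.49/15.21 = 1.61 m.
From Manning's equation, V = (1/n) R^(2/3) S^(1/2) = (1/0.035) × 1.61^(2/3) × 0.00053^(1/2) = 0.904 m/s.

V = 0.904 m/s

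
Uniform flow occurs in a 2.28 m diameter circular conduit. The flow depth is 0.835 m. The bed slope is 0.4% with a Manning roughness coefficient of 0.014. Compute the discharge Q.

For a circular section of diameter D = 2.28 m at depth y = 0.835 m, the central angle is θ = 2 arccos(1 − 2y/D) = 2.6 rad. Then A = (D²/8)(θ − sin θ) = 1.354 m² and P = Dθ/2 = 2.964 m.
Hydraulic radius R = A/P = 1.354/2.964 = 0.457 m.
Manning's equation: Q = (1/n) A R^(2/3) S^(1/2) = (1/0.014) × 1.354 × 0.457^(2/3) × 0.004^(1/2) = 3.63 m³/s.

Q = 3.63 m³/s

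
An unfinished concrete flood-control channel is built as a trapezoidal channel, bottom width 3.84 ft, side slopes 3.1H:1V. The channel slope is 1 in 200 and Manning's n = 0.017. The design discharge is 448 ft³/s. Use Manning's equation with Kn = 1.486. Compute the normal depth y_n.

Manning's equation rearranged: A R^(2/3) = nQ / (1.486·√S) = 0.017 × 448 / (1.486 × √0.005) = 72.48.
Try y = 4.02 ft: A R^(2/3) = 110.3 — over.
Try y = 2.5 ft: A R^(2/3) = 36.94 — short.
Try y = 3.36 ft: A R^(2/3) = 72.49 — close enough.

y_n = 3.36 ft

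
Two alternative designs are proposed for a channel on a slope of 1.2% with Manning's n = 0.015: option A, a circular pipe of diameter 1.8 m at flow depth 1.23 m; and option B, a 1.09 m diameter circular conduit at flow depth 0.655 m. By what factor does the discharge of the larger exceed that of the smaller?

4.59

Channel A: For a circular section of diameter D = 1.8 m at depth y = 1.23 m, the central angle is θ = 2 arccos(1 − 2y/D) = 3.892 rad. Then A = (D²/8)(θ − sin θ) = 1.853 m² and P = Dθ/2 = 3.503 m. Hydraulic radius R = A/P = 1.853/3.503 = 0.5289 m. Q_A = (1/0.015)·1.853·0.5289^(2/3)·√0.012 = 8.849 m³/s.
Channel B: For a circular section of diameter D = 1.09 m at depth y = 0.655 m, the central angle is θ = 2 arccos(1 − 2y/D) = 3.548 rad. Then A = (D²/8)(θ − sin θ) = 0.5856 m² and P = Dθ/2 = 1.934 m. Hydraulic radius R = A/P = 0.5856/1.934 = 0.3029 m. Q_B = (1/0.015)·0.5856·0.3029^(2/3)·√0.012 = 1.929 m³/s.
The larger discharge is 8.849 m³/s and the smaller is 1.929 m³/s; the ratio is 4.59.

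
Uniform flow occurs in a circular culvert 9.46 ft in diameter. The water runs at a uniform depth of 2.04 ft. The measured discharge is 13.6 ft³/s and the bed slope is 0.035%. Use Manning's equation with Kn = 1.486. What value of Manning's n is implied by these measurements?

For a circular section of diameter D = 9.46 ft at depth y = 2.04 ft, the central angle is θ = 2 arccos(1 − 2y/D) = 1.932 rad. Then A = (D²/8)(θ − sin θ) = 11.14 ft² and P = Dθ/2 = 9.137 ft.
Hydraulic radius R = A/P = 11.14/9.137 = 1.22 ft.
Rearranging Manning's equation: n = (1.486/Q) A R^(2/3) S^(1/2) = (1.486/13.6) × 11.14 × 1.22^(2/3) × √0.00035 = 0.026.

n = 0.026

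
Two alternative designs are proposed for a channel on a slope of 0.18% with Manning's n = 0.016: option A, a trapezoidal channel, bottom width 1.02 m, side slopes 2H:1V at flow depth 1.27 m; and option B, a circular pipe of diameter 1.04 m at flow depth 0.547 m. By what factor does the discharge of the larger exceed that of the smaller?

18.5

Channel A: With bottom width b = 1.02 m and side slope z = 2: A = (b + zy)y = (1.02 + 2×1.27)×1.27 = 4.521 m²; P = b + 2y√(1+z²) = 1.02 + 2×1.27×2.236 = 6.7 m. Hydraulic radius R = A/P = 4.521/6.7 = 0.6748 m. Q_A = (1/0.016)·4.521·0.6748^(2/3)·√0.0018 = 9.224 m³/s.
Channel B: For a circular section of diameter D = 1.04 m at depth y = 0.547 m, the central angle is θ = 2 arccos(1 − 2y/D) = 3.245 rad. Then A = (D²/8)(θ − sin θ) = 0.4528 m² and P = Dθ/2 = 1.688 m. Hydraulic radius R = A/P = 0.4528/1.688 = 0.2683 m. Q_B = (1/0.016)·0.4528·0.2683^(2/3)·√0.0018 = 0.4995 m³/s.
The larger discharge is 9.224 m³/s and the smaller is 0.4995 m³/s; the ratio is 18.5.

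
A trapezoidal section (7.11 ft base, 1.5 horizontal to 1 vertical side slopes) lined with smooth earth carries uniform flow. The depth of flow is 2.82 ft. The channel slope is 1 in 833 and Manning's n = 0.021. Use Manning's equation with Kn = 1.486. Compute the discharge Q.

Q = 118 ft³/s

With bottom width b = 7.11 ft and side slope z = 1.5: A = (b + zy)y = (7.11 + 1.5×2.82)×2.82 = 31.98 ft²; P = b + 2y√(1+z²) = 7.11 + 2×2.82×1.803 = 17.28 ft.
Hydraulic radius R = A/P = 31.98/17.28 = 1.851 ft.
Manning's equation: Q = (1.486/n) A R^(2/3) S^(1/2) = (1.486/0.021) × 31.98 × 1.851^(2/3) × 0.0012^(1/2) = 118 ft³/s.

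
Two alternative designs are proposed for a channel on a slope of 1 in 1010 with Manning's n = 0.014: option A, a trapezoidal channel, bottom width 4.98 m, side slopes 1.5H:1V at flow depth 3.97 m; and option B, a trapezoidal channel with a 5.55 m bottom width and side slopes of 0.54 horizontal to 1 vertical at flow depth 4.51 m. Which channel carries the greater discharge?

channel A

Channel A: With bottom width b = 4.98 m and side slope z = 1.5: A = (b + zy)y = (4.98 + 1.5×3.97)×3.97 = 43.41 m²; P = b + 2y√(1+z²) = 4.98 + 2×3.97×1.803 = 19.29 m. Hydraulic radius R = A/P = 43.41/19.29 = 2.25 m. Q_A = (1/0.014)·43.41·2.25^(2/3)·√0.0009901 = 167.5 m³/s.
Channel B: With bottom width b = 5.55 m and side slope z = 0.54: A = (b + zy)y = (5.55 + 0.54×4.51)×4.51 = 36.01 m²; P = b + 2y√(1+z²) = 5.55 + 2×4.51×1.136 = 15.8 m. Hydraulic radius R = A/P = 36.01/15.8 = 2.279 m. Q_B = (1/0.014)·36.01·2.279^(2/3)·√0.0009901 = 140.2 m³/s.
Q_A = 167.5 m³/s vs Q_B = 140.2 m³/s, so channel A carries more.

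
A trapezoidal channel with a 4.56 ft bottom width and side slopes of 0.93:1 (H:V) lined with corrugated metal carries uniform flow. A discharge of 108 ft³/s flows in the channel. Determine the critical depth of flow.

At critical depth, Q² T / (g A³) = 1, i.e. A³/T = Q²/g = 108²/32.2 = 362.2.
At y = 1.53 ft: A³/T = 103.6 — too small.
At y = 2.46 ft: A³/T = 523.3 — too large.
At y = 2.21 ft: A³/T = 360.4 — close enough.

y_c = 2.21 ft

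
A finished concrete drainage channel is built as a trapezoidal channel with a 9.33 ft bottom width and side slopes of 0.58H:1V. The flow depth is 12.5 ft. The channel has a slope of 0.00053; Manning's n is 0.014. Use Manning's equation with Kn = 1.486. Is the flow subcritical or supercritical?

With bottom width b = 9.33 ft and side slope z = 0.58: A = (b + zy)y = (9.33 + 0.58×12.5)×12.5 = 207.2 ft²; P = b + 2y√(1+z²) = 9.33 + 2×12.5×1.156 = 38.23 ft.
Hydraulic radius R = A/P = 207.2/38.23 = 5.421 ft.
V = (1.486/n) R^(2/3) √S = (1.486/0.014) × 5.421^(2/3) × √0.00053 = 7.541 ft/s. Hydraulic depth D_h = A/T = 207.2/23.83 = 8.697 ft.
Froude number Fr = V/√(g·D_h) = 7.541/√(32.2×8.697) = 0.451, which is less than 1, so the flow is subcritical.

subcritical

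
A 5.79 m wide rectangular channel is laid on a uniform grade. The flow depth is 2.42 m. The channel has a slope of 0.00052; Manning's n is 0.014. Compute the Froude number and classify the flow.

Flow area A = b·y = 5.79 × 2.42 = 14.01 m². Wetted perimeter P = b + 2y = 5.79 + 2×2.42 = 10.63 m.
Hydraulic radius R = A/P = 14.01/10.63 = 1.318 m.
V = (1/n) R^(2/3) √S = (1/0.014) × 1.318^(2/3) × √0.00052 = 1.958 m/s. Hydraulic depth D_h = A/T = 14.01/5.79 = 2.42 m.
Froude number Fr = V/√(g·D_h) = 1.958/√(9.81×2.42) = 0.402, which is less than 1, so the flow is subcritical.

subcritical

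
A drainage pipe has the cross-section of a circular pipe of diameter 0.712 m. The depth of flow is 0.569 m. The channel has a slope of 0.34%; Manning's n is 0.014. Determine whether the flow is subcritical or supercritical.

subcritical

For a circular section of diameter D = 0.712 m at depth y = 0.569 m, the central angle is θ = 2 arccos(1 − 2y/D) = 4.424 rad. Then A = (D²/8)(θ − sin θ) = 0.3411 m² and P = Dθ/2 = 1.575 m.
Hydraulic radius R = A/P = 0.3411/1.575 = 0.2166 m.
V = (1/n) R^(2/3) √S = (1/0.014) × 0.2166^(2/3) × √0.0034 = 1.502 m/s. Hydraulic depth D_h = A/T = 0.3411/0.5705 = 0.5979 m.
Froude number Fr = V/√(g·D_h) = 1.502/√(9.81×0.5979) = 0.62, which is less than 1, so the flow is subcritical.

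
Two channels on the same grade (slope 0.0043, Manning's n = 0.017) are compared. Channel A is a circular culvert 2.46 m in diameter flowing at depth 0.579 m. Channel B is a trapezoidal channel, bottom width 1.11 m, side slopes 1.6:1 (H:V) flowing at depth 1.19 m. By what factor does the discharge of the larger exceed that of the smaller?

6.38

Channel A: For a circular section of diameter D = 2.46 m at depth y = 0.579 m, the central angle is θ = 2 arccos(1 − 2y/D) = 2.026 rad. Then A = (D²/8)(θ − sin θ) = 0.8533 m² and P = Dθ/2 = 2.492 m. Hydraulic radius R = A/P = 0.8533/2.492 = 0.3424 m. Q_A = (1/0.017)·0.8533·0.3424^(2/3)·√0.0043 = 1.611 m³/s.
Channel B: With bottom width b = 1.11 m and side slope z = 1.6: A = (b + zy)y = (1.11 + 1.6×1.19)×1.19 = 3.587 m²; P = b + 2y√(1+z²) = 1.11 + 2×1.19×1.887 = 5.601 m. Hydraulic radius R = A/P = 3.587/5.601 = 0.6404 m. Q_B = (1/0.017)·3.587·0.6404^(2/3)·√0.0043 = 10.28 m³/s.
The larger discharge is 10.28 m³/s and the smaller is 1.611 m³/s; the ratio is 6.38.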